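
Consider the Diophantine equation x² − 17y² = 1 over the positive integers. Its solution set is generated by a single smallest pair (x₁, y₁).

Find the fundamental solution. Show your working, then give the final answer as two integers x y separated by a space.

33 8

√17 → a₀=4, period (8); ℓ=1 odd so k=1
i=0: a=4 ⇒ p=4, q=1
i=1: a=8 ⇒ p=33, q=8
fundamental: x₁=33, y₁=8  (since 1089 − 17·64 = 1)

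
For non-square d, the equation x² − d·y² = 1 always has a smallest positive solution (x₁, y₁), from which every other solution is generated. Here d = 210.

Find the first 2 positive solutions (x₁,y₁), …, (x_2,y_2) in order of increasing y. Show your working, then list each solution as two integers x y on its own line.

29 2
1681 116

d=210: √d = [14; 2,28] (ℓ=2, even), read p_1/q_1
step 0: (14, 1)  from 14·(1,0) + (0,1)
step 1: (29, 2)  from 2·(14,1) + (1,0)
→ (29, 2).  Check: 29²=841, 210·2²=840, difference 1.
(x_2, y_2) = (29·29 + 210·2·2, 29·2 + 2·29) = (1681, 116)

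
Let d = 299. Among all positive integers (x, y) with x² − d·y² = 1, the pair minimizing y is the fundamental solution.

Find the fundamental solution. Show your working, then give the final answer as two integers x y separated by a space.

[17; 3,2,3,34] for √299; ℓ=4 ⇒ convergent index 3
step 0: (17, 1)  from 17·(1,0) + (0,1)
…
step 2: (121, 7)  from 2·(52,3) + (17,1)
step 3: (415, 24)  from 3·(121,7) + (52,3)
(x₁, y₁) = (415, 24);  415² − 299·24² = 1 ✓

415 24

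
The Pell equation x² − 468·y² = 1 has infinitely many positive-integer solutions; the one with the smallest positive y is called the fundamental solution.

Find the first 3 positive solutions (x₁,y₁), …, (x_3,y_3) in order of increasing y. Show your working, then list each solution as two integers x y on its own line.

√468 → a₀=21, period (1,1,1,2,1,1,1,42); ℓ=8 even so k=7
step 0: (21, 1)  from 21·(1,0) + (0,1)
…
step 3: (65, 3)  from 1·(43,2) + (22,1)
step 4: (173, 8)  from 2·(65,3) + (43,2)
step 5: (238, 11)  from 1·(173,8) + (65,3)
step 6: (411, 19)  from 1·(238,11) + (173,8)
step 7: (649, 30)  from 1·(411,19) + (238,11)
→ (649, 30).  Check: 649²=421201, 468·30²=421200, difference 1.
n=2: (649,30)∘(649,30) = (649·649+468·30·30, 649·30+30·649) = (842401,38940)
n=3: (842401,38940)∘(649,30) = (649·842401+468·30·38940, 649·38940+30·842401) = (1093435849,50544090)

649 30
842401 38940
1093435849 50544090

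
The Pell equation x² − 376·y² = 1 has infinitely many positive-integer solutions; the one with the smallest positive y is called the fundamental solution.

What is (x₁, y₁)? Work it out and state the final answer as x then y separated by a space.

d=376: √d = [19; 2,1,1,3,1,…,1,2,38] (ℓ=16, even), read p_15/q_15
i=0: a=19 ⇒ p=19, q=1
i=1: a=2 ⇒ p=39, q=2
…
i=3: a=1 ⇒ p=97, q=5
i=4: a=3 ⇒ p=349, q=18
i=5: a=1 ⇒ p=446, q=23
i=6: a=2 ⇒ p=1241, q=64
…
i=8: a=4 ⇒ p=12953, q=668
…
i=10: a=2 ⇒ p=70621, q=3642
…
i=13: a=1 ⇒ p=468441, q=24158
i=14: a=1 ⇒ p=837427, q=43187
i=15: a=2 ⇒ p=2143295, q=110532
→ (2143295, 110532).  Check: 2143295²=4593713457025, 376·110532²=4593713457024, difference 1.

2143295 110532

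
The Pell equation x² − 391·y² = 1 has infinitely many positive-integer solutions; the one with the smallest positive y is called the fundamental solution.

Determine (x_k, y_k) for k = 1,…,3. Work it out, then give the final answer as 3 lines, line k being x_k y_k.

7338680 371133
107712448284799 5447252648880
1580934379957370111960 79951288138564985667

√391 = [19; 1,3,2,2,1,…,3,1,38, …], period ℓ=16 (even) → k=15
step 0: (19, 1)  from 19·(1,0) + (0,1)
step 1: (20, 1)  from 1·(19,1) + (1,0)
step 2: (79, 4)  from 3·(20,1) + (19,1)
step 3: (178, 9)  from 2·(79,4) + (20,1)
step 4: (435, 22)  from 2·(178,9) + (79,4)
step 5: (613, 31)  from 1·(435,22) + (178,9)
step 6: (1048, 53)  from 1·(613,31) + (435,22)
step 7: (2709, 137)  from 2·(1048,53) + (613,31)
step 8: (52519, 2656)  from 19·(2709,137) + (1048,53)
step 9: (107747, 5449)  from 2·(52519,2656) + (2709,137)
step 10: (160266, 8105)  from 1·(107747,5449) + (52519,2656)
step 11: (268013, 13554)  from 1·(160266,8105) + (107747,5449)
step 12: (696292, 35213)  from 2·(268013,13554) + (160266,8105)
step 13: (1660597, 83980)  from 2·(696292,35213) + (268013,13554)
step 14: (5678083, 287153)  from 3·(1660597,83980) + (696292,35213)
step 15: (7338680, 371133)  from 1·(5678083,287153) + (1660597,83980)
fundamental: x₁=7338680, y₁=371133  (since 53856224142400 − 391·137739703689 = 1)
k=2:  x_2 = 7338680·7338680+391·371133·371133 = 107712448284799,  y_2 = 7338680·371133+371133·7338680 = 5447252648880
k=3:  x_3 = 7338680·107712448284799+391·371133·5447252648880 = 1580934379957370111960,  y_3 = 7338680·5447252648880+371133·107712448284799 = 79951288138564985667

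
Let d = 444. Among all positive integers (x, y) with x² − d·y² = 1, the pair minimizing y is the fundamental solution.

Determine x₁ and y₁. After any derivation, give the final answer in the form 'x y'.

295 14

√444 → a₀=21, period (14,42); ℓ=2 even so k=1
a_0=21:  p_0=21·1+0=21,  q_0=21·0+1=1
a_1=14:  p_1=14·21+1=295,  q_1=14·1+0=14
fundamental: x₁=295, y₁=14  (since 87025 − 444·196 = 1)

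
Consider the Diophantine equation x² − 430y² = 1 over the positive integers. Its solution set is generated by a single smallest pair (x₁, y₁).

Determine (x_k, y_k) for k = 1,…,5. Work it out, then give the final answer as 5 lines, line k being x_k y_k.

d=430: √d = [20; 1,2,1,3,1,…,2,1,40] (ℓ=14, even), read p_13/q_13
i=0: a=20 ⇒ p=20, q=1
i=1: a=1 ⇒ p=21, q=1
i=2: a=2 ⇒ p=62, q=3
…
i=4: a=3 ⇒ p=311, q=15
…
i=7: a=8 ⇒ p=21794, q=1051
…
i=9: a=1 ⇒ p=155233, q=7486
…
i=11: a=1 ⇒ p=754371, q=36379
i=12: a=2 ⇒ p=2107880, q=101651
i=13: a=1 ⇒ p=2862251, q=138030
fundamental: x₁=2862251, y₁=138030  (since 8192480787001 − 430·19052280900 = 1)
(x_2, y_2) = (2862251·2862251 + 430·138030·138030, 2862251·138030 + 138030·2862251) = (16384961574001, 790153011060)
(x_3, y_3) = (2862251·16384961574001 + 430·138030·790153011060, 2862251·790153011060 + 138030·16384961574001) = (93795745300289010251, 4523232492118854090)
(x_4, y_4) = (2862251·93795745300289010251 + 430·138030·4523232492118854090, 2862251·4523232492118854090 + 138030·93795745300289010251) = (536933931562978654798296001, 25893253447598574322902120)
(x_5, y_5) = (2862251·536933931562978654798296001 + 430·138030·25893253447598574322902120, 2862251·25893253447598574322902120 + 138030·536933931562978654798296001) = (3073679365100040639604854765306251, 148225981147280410676109712890150)

2862251 138030
16384961574001 790153011060
93795745300289010251 4523232492118854090
536933931562978654798296001 25893253447598574322902120
3073679365100040639604854765306251 148225981147280410676109712890150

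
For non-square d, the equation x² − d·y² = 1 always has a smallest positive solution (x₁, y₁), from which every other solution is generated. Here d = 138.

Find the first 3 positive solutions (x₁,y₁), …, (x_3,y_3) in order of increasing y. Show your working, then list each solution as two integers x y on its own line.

√138 = [11; 1,2,1,22, …], period ℓ=4 (even) → k=3
step 0: (11, 1)  from 11·(1,0) + (0,1)
step 1: (12, 1)  from 1·(11,1) + (1,0)
step 2: (35, 3)  from 2·(12,1) + (11,1)
step 3: (47, 4)  from 1·(35,3) + (12,1)
(x₁, y₁) = (47, 4);  47² − 138·4² = 1 ✓
(x_2, y_2) = (47·47 + 138·4·4, 47·4 + 4·47) = (4417, 376)
(x_3, y_3) = (47·4417 + 138·4·376, 47·376 + 4·4417) = (415151, 35340)

47 4
4417 376
415151 35340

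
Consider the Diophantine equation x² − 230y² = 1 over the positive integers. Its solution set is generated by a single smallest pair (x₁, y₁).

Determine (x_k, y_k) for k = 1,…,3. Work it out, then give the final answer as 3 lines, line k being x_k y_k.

[15; 6,30] for √230; ℓ=2 ⇒ convergent index 1
k=0  a_k=15  p_k/q_k = 15/1
k=1  a_k=6  p_k/q_k = 91/6
→ (91, 6).  Check: 91²=8281, 230·6²=8280, difference 1.
(x_2, y_2) = (91·91 + 230·6·6, 91·6 + 6·91) = (16561, 1092)
(x_3, y_3) = (91·16561 + 230·6·1092, 91·1092 + 6·16561) = (3014011, 198738)

91 6
16561 1092
3014011 198738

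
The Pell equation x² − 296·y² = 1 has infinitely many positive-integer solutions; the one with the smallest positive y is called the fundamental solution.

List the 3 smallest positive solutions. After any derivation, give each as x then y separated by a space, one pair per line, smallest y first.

3699 215
27365201 1590570
202447753299 11767036645

√296 = [17; 4,1,7,1,4,34, …], period ℓ=6 (even) → k=5
a_0=17:  p_0=17·1+0=17,  q_0=17·0+1=1
…
a_4=1:  p_4=1·671+86=757,  q_4=1·39+5=44
a_5=4:  p_5=4·757+671=3699,  q_5=4·44+39=215
(x₁, y₁) = (3699, 215);  3699² − 296·215² = 1 ✓
(x_2, y_2) = (3699·3699 + 296·215·215, 3699·215 + 215·3699) = (27365201, 1590570)
(x_3, y_3) = (3699·27365201 + 296·215·1590570, 3699·1590570 + 215·27365201) = (202447753299, 11767036645)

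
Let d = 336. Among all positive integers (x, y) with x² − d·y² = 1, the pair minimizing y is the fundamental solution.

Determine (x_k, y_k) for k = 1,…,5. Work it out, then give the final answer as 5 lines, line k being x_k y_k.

√336 = [18; 3,36, …], period ℓ=2 (even) → k=1
i=0: a=18 ⇒ p=18, q=1
i=1: a=3 ⇒ p=55, q=3
→ (55, 3).  Check: 55²=3025, 336·3²=3024, difference 1.
(x_2, y_2) = (55·55 + 336·3·3, 55·3 + 3·55) = (6049, 330)
(x_3, y_3) = (55·6049 + 336·3·330, 55·330 + 3·6049) = (665335, 36297)
(x_4, y_4) = (55·665335 + 336·3·36297, 55·36297 + 3·665335) = (73180801, 3992340)
(x_5, y_5) = (55·73180801 + 336·3·3992340, 55·3992340 + 3·73180801) = (8049222775, 439121103)

55 3
6049 330
665335 36297
73180801 3992340
8049222775 439121103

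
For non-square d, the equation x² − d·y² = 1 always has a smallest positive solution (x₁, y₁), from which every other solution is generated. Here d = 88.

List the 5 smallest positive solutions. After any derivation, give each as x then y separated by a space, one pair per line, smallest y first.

197 21
77617 8274
30580901 3259935
12048797377 1284406116
4747195585637 506052749769

[9; 2,1,1,1,2,18] for √88; ℓ=6 ⇒ convergent index 5
step 0: (9, 1)  from 9·(1,0) + (0,1)
…
step 4: (75, 8)  from 1·(47,5) + (28,3)
step 5: (197, 21)  from 2·(75,8) + (47,5)
(x₁, y₁) = (197, 21);  197² − 88·21² = 1 ✓
(x_2, y_2) = (197·197 + 88·21·21, 197·21 + 21·197) = (77617, 8274)
(x_3, y_3) = (197·77617 + 88·21·8274, 197·8274 + 21·77617) = (30580901, 3259935)
(x_4, y_4) = (197·30580901 + 88·21·3259935, 197·3259935 + 21·30580901) = (12048797377, 1284406116)
(x_5, y_5) = (197·12048797377 + 88·21·1284406116, 197·1284406116 + 21·12048797377) = (4747195585637, 506052749769)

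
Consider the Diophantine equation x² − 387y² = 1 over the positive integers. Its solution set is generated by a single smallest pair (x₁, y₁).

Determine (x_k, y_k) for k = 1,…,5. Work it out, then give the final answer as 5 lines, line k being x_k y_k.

d=387: √d = [19; 1,2,19,2,1,38] (ℓ=6, even), read p_5/q_5
a_0=19:  p_0=19·1+0=19,  q_0=19·0+1=1
a_1=1:  p_1=1·19+1=20,  q_1=1·1+0=1
a_2=2:  p_2=2·20+19=59,  q_2=2·1+1=3
a_3=19:  p_3=19·59+20=1141,  q_3=19·3+1=58
a_4=2:  p_4=2·1141+59=2341,  q_4=2·58+3=119
a_5=1:  p_5=1·2341+1141=3482,  q_5=1·119+58=177
→ (3482, 177).  Check: 3482²=12124324, 387·177²=12124323, difference 1.
(3482+177√387)^2 = 24248647 + 1232628√387
(3482+177√387)^3 = 168867574226 + 8584021215√387
(3482+177√387)^4 = 1175993762661217 + 59779122508632√387
(3482+177√387)^5 = 8189620394305140962 + 416301800566092033√387

3482 177
24248647 1232628
168867574226 8584021215
1175993762661217 59779122508632
8189620394305140962 416301800566092033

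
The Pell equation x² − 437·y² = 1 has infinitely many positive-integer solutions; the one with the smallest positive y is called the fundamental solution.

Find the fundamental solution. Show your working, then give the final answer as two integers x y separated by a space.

4599 220

√437 → a₀=20, period (1,9,2,9,1,40); ℓ=6 even so k=5
i=0: a=20 ⇒ p=20, q=1
i=1: a=1 ⇒ p=21, q=1
…
i=4: a=9 ⇒ p=4160, q=199
i=5: a=1 ⇒ p=4599, q=220
fundamental: x₁=4599, y₁=220  (since 21150801 − 437·48400 = 1)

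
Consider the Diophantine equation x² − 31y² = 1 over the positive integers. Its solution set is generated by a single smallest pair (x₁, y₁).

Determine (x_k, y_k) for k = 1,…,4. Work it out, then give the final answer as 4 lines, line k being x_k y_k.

1520 273
4620799 829920
14047227440 2522956527
42703566796801 7669787012160

[5; 1,1,3,5,3,1,1,10] for √31; ℓ=8 ⇒ convergent index 7
i=0: a=5 ⇒ p=5, q=1
i=1: a=1 ⇒ p=6, q=1
i=2: a=1 ⇒ p=11, q=2
i=3: a=3 ⇒ p=39, q=7
i=4: a=5 ⇒ p=206, q=37
…
i=6: a=1 ⇒ p=863, q=155
i=7: a=1 ⇒ p=1520, q=273
fundamental: x₁=1520, y₁=273  (since 2310400 − 31·74529 = 1)
(1520+273√31)^2 = 4620799 + 829920√31
(1520+273√31)^3 = 14047227440 + 2522956527√31
(1520+273√31)^4 = 42703566796801 + 7669787012160√31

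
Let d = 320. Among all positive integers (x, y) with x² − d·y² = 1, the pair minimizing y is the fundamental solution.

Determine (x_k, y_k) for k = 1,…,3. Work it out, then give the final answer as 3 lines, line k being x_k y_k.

√320 → a₀=17, period (1,7,1,34); ℓ=4 even so k=3
i=0: a=17 ⇒ p=17, q=1
i=1: a=1 ⇒ p=18, q=1
i=2: a=7 ⇒ p=143, q=8
i=3: a=1 ⇒ p=161, q=9
(x₁, y₁) = (161, 9);  161² − 320·9² = 1 ✓
k=2:  x_2 = 161·161+320·9·9 = 51841,  y_2 = 161·9+9·161 = 2898
k=3:  x_3 = 161·51841+320·9·2898 = 16692641,  y_3 = 161·2898+9·51841 = 933147

161 9
51841 2898
16692641 933147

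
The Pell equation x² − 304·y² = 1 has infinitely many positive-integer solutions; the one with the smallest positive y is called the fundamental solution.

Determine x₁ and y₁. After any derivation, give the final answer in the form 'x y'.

57799 3315

√304 → a₀=17, period (2,3,2,1,1,1,1,1,2,3,2,34); ℓ=12 even so k=11
a_0=17:  p_0=17·1+0=17,  q_0=17·0+1=1
…
a_2=3:  p_2=3·35+17=122,  q_2=3·2+1=7
a_3=2:  p_3=2·122+35=279,  q_3=2·7+2=16
a_4=1:  p_4=1·279+122=401,  q_4=1·16+7=23
a_5=1:  p_5=1·401+279=680,  q_5=1·23+16=39
a_6=1:  p_6=1·680+401=1081,  q_6=1·39+23=62
a_7=1:  p_7=1·1081+680=1761,  q_7=1·62+39=101
…
a_9=2:  p_9=2·2842+1761=7445,  q_9=2·163+101=427
a_10=3:  p_10=3·7445+2842=25177,  q_10=3·427+163=1444
a_11=2:  p_11=2·25177+7445=57799,  q_11=2·1444+427=3315
fundamental: x₁=57799, y₁=3315  (since 3340724401 − 304·10989225 = 1)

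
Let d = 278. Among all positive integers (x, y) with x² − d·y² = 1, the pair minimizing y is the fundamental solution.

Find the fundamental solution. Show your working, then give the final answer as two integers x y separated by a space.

d=278: √d = [16; 1,2,16,2,1,32] (ℓ=6, even), read p_5/q_5
k=0  a_k=16  p_k/q_k = 16/1
k=1  a_k=1  p_k/q_k = 17/1
…
k=3  a_k=16  p_k/q_k = 817/49
k=4  a_k=2  p_k/q_k = 1684/101
k=5  a_k=1  p_k/q_k = 2501/150
fundamental: x₁=2501, y₁=150  (since 6255001 − 278·22500 = 1)

2501 150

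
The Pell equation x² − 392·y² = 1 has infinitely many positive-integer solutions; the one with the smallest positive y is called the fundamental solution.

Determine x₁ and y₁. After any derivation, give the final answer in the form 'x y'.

99 5

d=392: √d = [19; 1,3,1,38] (ℓ=4, even), read p_3/q_3
step 0: (19, 1)  from 19·(1,0) + (0,1)
step 1: (20, 1)  from 1·(19,1) + (1,0)
step 2: (79, 4)  from 3·(20,1) + (19,1)
step 3: (99, 5)  from 1·(79,4) + (20,1)
fundamental: x₁=99, y₁=5  (since 9801 − 392·25 = 1)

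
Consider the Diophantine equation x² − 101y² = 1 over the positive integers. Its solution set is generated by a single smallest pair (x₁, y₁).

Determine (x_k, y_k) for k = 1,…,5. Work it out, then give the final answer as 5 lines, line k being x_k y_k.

201 20
80801 8040
32481801 3232060
13057603201 1299280080
5249124005001 522307360100

d=101: √d = [10; 20] (ℓ=1, odd), read p_1/q_1
k=0  a_k=10  p_k/q_k = 10/1
k=1  a_k=20  p_k/q_k = 201/20
→ (201, 20).  Check: 201²=40401, 101·20²=40400, difference 1.
(x_2, y_2) = (201·201 + 101·20·20, 201·20 + 20·201) = (80801, 8040)
(x_3, y_3) = (201·80801 + 101·20·8040, 201·8040 + 20·80801) = (32481801, 3232060)
(x_4, y_4) = (201·32481801 + 101·20·3232060, 201·3232060 + 20·32481801) = (13057603201, 1299280080)
(x_5, y_5) = (201·13057603201 + 101·20·1299280080, 201·1299280080 + 20·13057603201) = (5249124005001, 522307360100)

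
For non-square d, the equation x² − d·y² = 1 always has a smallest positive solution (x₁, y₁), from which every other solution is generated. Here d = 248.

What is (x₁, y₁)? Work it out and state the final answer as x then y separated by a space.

[15; 1,2,1,30] for √248; ℓ=4 ⇒ convergent index 3
a_0=15:  p_0=15·1+0=15,  q_0=15·0+1=1
…
a_2=2:  p_2=2·16+15=47,  q_2=2·1+1=3
a_3=1:  p_3=1·47+16=63,  q_3=1·3+1=4
fundamental: x₁=63, y₁=4  (since 3969 − 248·16 = 1)

63 4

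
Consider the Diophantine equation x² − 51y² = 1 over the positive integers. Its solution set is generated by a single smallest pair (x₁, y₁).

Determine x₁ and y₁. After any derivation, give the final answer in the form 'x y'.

√51 → a₀=7, period (7,14); ℓ=2 even so k=1
a_0=7:  p_0=7·1+0=7,  q_0=7·0+1=1
a_1=7:  p_1=7·7+1=50,  q_1=7·1+0=7
fundamental: x₁=50, y₁=7  (since 2500 − 51·49 = 1)

50 7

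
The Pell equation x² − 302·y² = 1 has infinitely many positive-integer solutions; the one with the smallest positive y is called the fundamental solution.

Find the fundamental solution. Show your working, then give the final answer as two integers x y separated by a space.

4276623 246092

√302 → a₀=17, period (2,1,1,1,4,…,1,2,34); ℓ=16 even so k=15
k=0  a_k=17  p_k/q_k = 17/1
…
k=2  a_k=1  p_k/q_k = 52/3
k=3  a_k=1  p_k/q_k = 87/5
…
k=7  a_k=1  p_k/q_k = 2068/119
…
k=9  a_k=1  p_k/q_k = 36581/2105
…
k=11  a_k=4  p_k/q_k = 467281/26889
k=12  a_k=1  p_k/q_k = 574956/33085
…
k=14  a_k=1  p_k/q_k = 1617193/93059
k=15  a_k=2  p_k/q_k = 4276623/246092
→ (4276623, 246092).  Check: 4276623²=18289504284129, 302·246092²=18289504284128, difference 1.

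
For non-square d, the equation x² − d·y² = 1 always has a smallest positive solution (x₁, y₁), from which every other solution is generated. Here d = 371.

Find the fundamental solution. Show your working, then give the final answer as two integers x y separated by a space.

1695 88

√371 = [19; 3,1,4,1,3,38, …], period ℓ=6 (even) → k=5
i=0: a=19 ⇒ p=19, q=1
…
i=2: a=1 ⇒ p=77, q=4
i=3: a=4 ⇒ p=366, q=19
i=4: a=1 ⇒ p=443, q=23
i=5: a=3 ⇒ p=1695, q=88
→ (1695, 88).  Check: 1695²=2873025, 371·88²=2873024, difference 1.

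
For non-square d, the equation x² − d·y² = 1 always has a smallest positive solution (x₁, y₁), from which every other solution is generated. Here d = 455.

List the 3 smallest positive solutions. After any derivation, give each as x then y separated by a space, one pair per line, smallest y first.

64 3
8191 384
1048384 49149

√455 = [21; 3,42, …], period ℓ=2 (even) → k=1
k=0  a_k=21  p_k/q_k = 21/1
k=1  a_k=3  p_k/q_k = 64/3
(x₁, y₁) = (64, 3);  64² − 455·3² = 1 ✓
n=2: (64,3)∘(64,3) = (64·64+455·3·3, 64·3+3·64) = (8191,384)
n=3: (8191,384)∘(64,3) = (64·8191+455·3·384, 64·384+3·8191) = (1048384,49149)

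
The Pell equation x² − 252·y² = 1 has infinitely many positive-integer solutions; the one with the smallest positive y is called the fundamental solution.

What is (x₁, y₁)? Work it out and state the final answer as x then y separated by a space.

127 8

[15; 1,6,1,30] for √252; ℓ=4 ⇒ convergent index 3
k=0  a_k=15  p_k/q_k = 15/1
k=1  a_k=1  p_k/q_k = 16/1
k=2  a_k=6  p_k/q_k = 111/7
k=3  a_k=1  p_k/q_k = 127/8
(x₁, y₁) = (127, 8);  127² − 252·8² = 1 ✓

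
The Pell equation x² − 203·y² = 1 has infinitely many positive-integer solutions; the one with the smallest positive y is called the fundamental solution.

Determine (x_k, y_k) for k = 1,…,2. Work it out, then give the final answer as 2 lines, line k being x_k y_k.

√203 = [14; 4,28, …], period ℓ=2 (even) → k=1
step 0: (14, 1)  from 14·(1,0) + (0,1)
step 1: (57, 4)  from 4·(14,1) + (1,0)
→ (57, 4).  Check: 57²=3249, 203·4²=3248, difference 1.
(x_2, y_2) = (57·57 + 203·4·4, 57·4 + 4·57) = (6497, 456)

57 4
6497 456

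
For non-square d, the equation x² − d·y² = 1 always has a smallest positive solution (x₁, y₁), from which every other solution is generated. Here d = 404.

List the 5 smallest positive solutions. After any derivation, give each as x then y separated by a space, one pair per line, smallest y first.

201 10
80801 4020
32481801 1616030
13057603201 649640040
5249124005001 261153680050

d=404: √d = [20; 10,40] (ℓ=2, even), read p_1/q_1
k=0  a_k=20  p_k/q_k = 20/1
k=1  a_k=10  p_k/q_k = 201/10
→ (201, 10).  Check: 201²=40401, 404·10²=40400, difference 1.
(x_2, y_2) = (201·201 + 404·10·10, 201·10 + 10·201) = (80801, 4020)
(x_3, y_3) = (201·80801 + 404·10·4020, 201·4020 + 10·80801) = (32481801, 1616030)
(x_4, y_4) = (201·32481801 + 404·10·1616030, 201·1616030 + 10·32481801) = (13057603201, 649640040)
(x_5, y_5) = (201·13057603201 + 404·10·649640040, 201·649640040 + 10·13057603201) = (5249124005001, 261153680050)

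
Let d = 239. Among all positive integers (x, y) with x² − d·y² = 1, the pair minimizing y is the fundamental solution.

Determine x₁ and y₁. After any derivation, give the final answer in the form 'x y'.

d=239: √d = [15; 2,5,1,2,4,15,4,2,1,5,2,30] (ℓ=12, even), read p_11/q_11
step 0: (15, 1)  from 15·(1,0) + (0,1)
step 1: (31, 2)  from 2·(15,1) + (1,0)
step 2: (170, 11)  from 5·(31,2) + (15,1)
…
step 6: (37907, 2452)  from 15·(2489,161) + (572,37)
step 7: (154117, 9969)  from 4·(37907,2452) + (2489,161)
step 8: (346141, 22390)  from 2·(154117,9969) + (37907,2452)
…
step 10: (2847431, 184185)  from 5·(500258,32359) + (346141,22390)
step 11: (6195120, 400729)  from 2·(2847431,184185) + (500258,32359)
fundamental: x₁=6195120, y₁=400729  (since 38379511814400 − 239·160583731441 = 1)

6195120 400729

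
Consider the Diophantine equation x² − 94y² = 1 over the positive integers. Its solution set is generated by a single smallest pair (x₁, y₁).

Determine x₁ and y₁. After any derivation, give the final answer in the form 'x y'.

2143295 221064

√94 → a₀=9, period (1,2,3,1,1,…,2,1,18); ℓ=16 even so k=15
a_0=9:  p_0=9·1+0=9,  q_0=9·0+1=1
a_1=1:  p_1=1·9+1=10,  q_1=1·1+0=1
a_2=2:  p_2=2·10+9=29,  q_2=2·1+1=3
…
a_4=1:  p_4=1·97+29=126,  q_4=1·10+3=13
…
a_6=5:  p_6=5·223+126=1241,  q_6=5·23+13=128
…
a_10=5:  p_10=5·14417+12953=85038,  q_10=5·1487+1336=8771
a_11=1:  p_11=1·85038+14417=99455,  q_11=1·8771+1487=10258
a_12=1:  p_12=1·99455+85038=184493,  q_12=1·10258+8771=19029
a_13=3:  p_13=3·184493+99455=652934,  q_13=3·19029+10258=67345
a_14=2:  p_14=2·652934+184493=1490361,  q_14=2·67345+19029=153719
a_15=1:  p_15=1·1490361+652934=2143295,  q_15=1·153719+67345=221064
→ (2143295, 221064).  Check: 2143295²=4593713457025, 94·221064²=4593713457024, difference 1.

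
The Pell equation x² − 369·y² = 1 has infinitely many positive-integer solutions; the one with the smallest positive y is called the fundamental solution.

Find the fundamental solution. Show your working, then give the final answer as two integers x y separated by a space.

√369 → a₀=19, period (4,1,3,2,7,4,7,2,3,1,4,38); ℓ=12 even so k=11
i=0: a=19 ⇒ p=19, q=1
…
i=3: a=3 ⇒ p=365, q=19
…
i=5: a=7 ⇒ p=6147, q=320
i=6: a=4 ⇒ p=25414, q=1323
…
i=9: a=3 ⇒ p=1364557, q=71036
i=10: a=1 ⇒ p=1758061, q=91521
i=11: a=4 ⇒ p=8396801, q=437120
fundamental: x₁=8396801, y₁=437120  (since 70506267033601 − 369·191073894400 = 1)

8396801 437120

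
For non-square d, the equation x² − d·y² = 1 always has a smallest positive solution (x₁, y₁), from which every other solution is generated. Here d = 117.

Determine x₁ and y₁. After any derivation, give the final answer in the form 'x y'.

649 60

√117 = [10; 1,4,2,4,1,20, …], period ℓ=6 (even) → k=5
a_0=10:  p_0=10·1+0=10,  q_0=10·0+1=1
a_1=1:  p_1=1·10+1=11,  q_1=1·1+0=1
a_2=4:  p_2=4·11+10=54,  q_2=4·1+1=5
a_3=2:  p_3=2·54+11=119,  q_3=2·5+1=11
a_4=4:  p_4=4·119+54=530,  q_4=4·11+5=49
a_5=1:  p_5=1·530+119=649,  q_5=1·49+11=60
→ (649, 60).  Check: 649²=421201, 117·60²=421200, difference 1.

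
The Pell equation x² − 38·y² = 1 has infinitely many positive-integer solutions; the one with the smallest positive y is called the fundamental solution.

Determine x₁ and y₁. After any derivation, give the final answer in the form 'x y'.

37 6

√38 → a₀=6, period (6,12); ℓ=2 even so k=1
k=0  a_k=6  p_k/q_k = 6/1
k=1  a_k=6  p_k/q_k = 37/6
(x₁, y₁) = (37, 6);  37² − 38·6² = 1 ✓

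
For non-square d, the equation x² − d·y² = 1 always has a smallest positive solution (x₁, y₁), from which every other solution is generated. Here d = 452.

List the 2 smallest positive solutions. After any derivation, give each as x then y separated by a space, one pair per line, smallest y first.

√452 → a₀=21, period (3,1,5,3,10,3,5,1,3,42); ℓ=10 even so k=9
k=0  a_k=21  p_k/q_k = 21/1
k=1  a_k=3  p_k/q_k = 64/3
k=2  a_k=1  p_k/q_k = 85/4
…
k=4  a_k=3  p_k/q_k = 1552/73
k=5  a_k=10  p_k/q_k = 16009/753
…
k=7  a_k=5  p_k/q_k = 263904/12413
k=8  a_k=1  p_k/q_k = 313483/14745
k=9  a_k=3  p_k/q_k = 1204353/56648
fundamental: x₁=1204353, y₁=56648  (since 1450466148609 − 452·3208995904 = 1)
(x_2, y_2) = (1204353·1204353 + 452·56648·56648, 1204353·56648 + 56648·1204353) = (2900932297217, 136448377488)

1204353 56648
2900932297217 136448377488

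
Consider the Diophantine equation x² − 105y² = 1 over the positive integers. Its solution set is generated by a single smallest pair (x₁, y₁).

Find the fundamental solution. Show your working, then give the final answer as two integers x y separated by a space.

41 4

d=105: √d = [10; 4,20] (ℓ=2, even), read p_1/q_1
step 0: (10, 1)  from 10·(1,0) + (0,1)
step 1: (41, 4)  from 4·(10,1) + (1,0)
→ (41, 4).  Check: 41²=1681, 105·4²=1680, difference 1.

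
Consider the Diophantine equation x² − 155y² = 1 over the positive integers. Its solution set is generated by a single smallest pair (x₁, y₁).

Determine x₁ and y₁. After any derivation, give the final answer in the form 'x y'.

249 20

[12; 2,4,2,24] for √155; ℓ=4 ⇒ convergent index 3
step 0: (12, 1)  from 12·(1,0) + (0,1)
step 1: (25, 2)  from 2·(12,1) + (1,0)
step 2: (112, 9)  from 4·(25,2) + (12,1)
step 3: (249, 20)  from 2·(112,9) + (25,2)
(x₁, y₁) = (249, 20);  249² − 155·20² = 1 ✓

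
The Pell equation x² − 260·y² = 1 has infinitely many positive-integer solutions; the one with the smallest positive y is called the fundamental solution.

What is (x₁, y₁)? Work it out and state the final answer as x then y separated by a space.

129 8

√260 → a₀=16, period (8,32); ℓ=2 even so k=1
i=0: a=16 ⇒ p=16, q=1
i=1: a=8 ⇒ p=129, q=8
→ (129, 8).  Check: 129²=16641, 260·8²=16640, difference 1.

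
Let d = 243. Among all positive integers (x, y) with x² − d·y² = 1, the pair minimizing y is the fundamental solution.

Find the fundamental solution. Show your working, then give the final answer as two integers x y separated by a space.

70226 4505

[15; 1,1,2,3,15,3,2,1,1,30] for √243; ℓ=10 ⇒ convergent index 9
step 0: (15, 1)  from 15·(1,0) + (0,1)
step 1: (16, 1)  from 1·(15,1) + (1,0)
step 2: (31, 2)  from 1·(16,1) + (15,1)
…
step 5: (4053, 260)  from 15·(265,17) + (78,5)
step 6: (12424, 797)  from 3·(4053,260) + (265,17)
…
step 8: (41325, 2651)  from 1·(28901,1854) + (12424,797)
step 9: (70226, 4505)  from 1·(41325,2651) + (28901,1854)
fundamental: x₁=70226, y₁=4505  (since 4931691076 − 243·20295025 = 1)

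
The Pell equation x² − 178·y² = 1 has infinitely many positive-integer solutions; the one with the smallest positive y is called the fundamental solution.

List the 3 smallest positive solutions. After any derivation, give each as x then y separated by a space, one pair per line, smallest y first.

√178 = [13; 2,1,12,1,2,26, …], period ℓ=6 (even) → k=5
i=0: a=13 ⇒ p=13, q=1
…
i=2: a=1 ⇒ p=40, q=3
i=3: a=12 ⇒ p=507, q=38
i=4: a=1 ⇒ p=547, q=41
i=5: a=2 ⇒ p=1601, q=120
(x₁, y₁) = (1601, 120);  1601² − 178·120² = 1 ✓
(1601+120√178)^2 = 5126401 + 384240√178
(1601+120√178)^3 = 16414734401 + 1230336360√178

1601 120
5126401 384240
16414734401 1230336360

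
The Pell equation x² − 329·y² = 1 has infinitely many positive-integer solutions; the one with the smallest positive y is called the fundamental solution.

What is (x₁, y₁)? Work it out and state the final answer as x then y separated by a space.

2376415 131016

√329 → a₀=18, period (7,4,2,1,1,4,1,1,2,4,7,36); ℓ=12 even so k=11
step 0: (18, 1)  from 18·(1,0) + (0,1)
…
step 4: (1705, 94)  from 1·(1179,65) + (526,29)
…
step 7: (16125, 889)  from 1·(13241,730) + (2884,159)
step 8: (29366, 1619)  from 1·(16125,889) + (13241,730)
step 9: (74857, 4127)  from 2·(29366,1619) + (16125,889)
step 10: (328794, 18127)  from 4·(74857,4127) + (29366,1619)
step 11: (2376415, 131016)  from 7·(328794,18127) + (74857,4127)
fundamental: x₁=2376415, y₁=131016  (since 5647348252225 − 329·17165192256 = 1)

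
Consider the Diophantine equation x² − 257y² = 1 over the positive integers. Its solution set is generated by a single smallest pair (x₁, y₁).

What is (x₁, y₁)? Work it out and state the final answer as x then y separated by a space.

d=257: √d = [16; 32] (ℓ=1, odd), read p_1/q_1
step 0: (16, 1)  from 16·(1,0) + (0,1)
step 1: (513, 32)  from 32·(16,1) + (1,0)
(x₁, y₁) = (513, 32);  513² − 257·32² = 1 ✓

513 32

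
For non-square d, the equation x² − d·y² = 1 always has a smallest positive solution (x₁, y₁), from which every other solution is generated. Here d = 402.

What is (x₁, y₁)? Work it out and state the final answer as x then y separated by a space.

√402 = [20; 20,40, …], period ℓ=2 (even) → k=1
step 0: (20, 1)  from 20·(1,0) + (0,1)
step 1: (401, 20)  from 20·(20,1) + (1,0)
(x₁, y₁) = (401, 20);  401² − 402·20² = 1 ✓

401 20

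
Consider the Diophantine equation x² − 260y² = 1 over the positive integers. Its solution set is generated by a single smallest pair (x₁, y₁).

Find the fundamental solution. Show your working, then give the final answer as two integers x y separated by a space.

[16; 8,32] for √260; ℓ=2 ⇒ convergent index 1
k=0  a_k=16  p_k/q_k = 16/1
k=1  a_k=8  p_k/q_k = 129/8
(x₁, y₁) = (129, 8);  129² − 260·8² = 1 ✓

129 8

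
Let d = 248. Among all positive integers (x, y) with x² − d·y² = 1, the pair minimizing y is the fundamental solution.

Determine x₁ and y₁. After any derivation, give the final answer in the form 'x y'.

d=248: √d = [15; 1,2,1,30] (ℓ=4, even), read p_3/q_3
a_0=15:  p_0=15·1+0=15,  q_0=15·0+1=1
a_1=1:  p_1=1·15+1=16,  q_1=1·1+0=1
a_2=2:  p_2=2·16+15=47,  q_2=2·1+1=3
a_3=1:  p_3=1·47+16=63,  q_3=1·3+1=4
fundamental: x₁=63, y₁=4  (since 3969 − 248·16 = 1)

63 4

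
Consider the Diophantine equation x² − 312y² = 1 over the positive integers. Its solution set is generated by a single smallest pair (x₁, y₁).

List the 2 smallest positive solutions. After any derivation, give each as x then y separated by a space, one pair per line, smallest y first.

√312 = [17; 1,1,1,34, …], period ℓ=4 (even) → k=3
step 0: (17, 1)  from 17·(1,0) + (0,1)
step 1: (18, 1)  from 1·(17,1) + (1,0)
step 2: (35, 2)  from 1·(18,1) + (17,1)
step 3: (53, 3)  from 1·(35,2) + (18,1)
fundamental: x₁=53, y₁=3  (since 2809 − 312·9 = 1)
(53+3√312)^2 = 5617 + 318√312

53 3
5617 318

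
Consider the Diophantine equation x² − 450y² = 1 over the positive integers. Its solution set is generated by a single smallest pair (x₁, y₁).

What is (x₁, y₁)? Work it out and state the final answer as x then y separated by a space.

19601 924

√450 → a₀=21, period (4,1,2,4,2,1,4,42); ℓ=8 even so k=7
k=0  a_k=21  p_k/q_k = 21/1
…
k=6  a_k=1  p_k/q_k = 4179/197
k=7  a_k=4  p_k/q_k = 19601/924
(x₁, y₁) = (19601, 924);  19601² − 450·924² = 1 ✓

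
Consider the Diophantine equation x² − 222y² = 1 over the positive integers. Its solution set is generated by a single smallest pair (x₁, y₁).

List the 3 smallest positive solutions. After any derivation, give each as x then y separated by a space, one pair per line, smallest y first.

√222 = [14; 1,8,1,28, …], period ℓ=4 (even) → k=3
a_0=14:  p_0=14·1+0=14,  q_0=14·0+1=1
a_1=1:  p_1=1·14+1=15,  q_1=1·1+0=1
a_2=8:  p_2=8·15+14=134,  q_2=8·1+1=9
a_3=1:  p_3=1·134+15=149,  q_3=1·9+1=10
fundamental: x₁=149, y₁=10  (since 22201 − 222·100 = 1)
(x_2, y_2) = (149·149 + 222·10·10, 149·10 + 10·149) = (44401, 2980)
(x_3, y_3) = (149·44401 + 222·10·2980, 149·2980 + 10·44401) = (13231349, 888030)

149 10
44401 2980
13231349 888030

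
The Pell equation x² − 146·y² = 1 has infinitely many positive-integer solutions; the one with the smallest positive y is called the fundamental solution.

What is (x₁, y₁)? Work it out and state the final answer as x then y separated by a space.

145 12

√146 = [12; 12,24, …], period ℓ=2 (even) → k=1
i=0: a=12 ⇒ p=12, q=1
i=1: a=12 ⇒ p=145, q=12
fundamental: x₁=145, y₁=12  (since 21025 − 146·144 = 1)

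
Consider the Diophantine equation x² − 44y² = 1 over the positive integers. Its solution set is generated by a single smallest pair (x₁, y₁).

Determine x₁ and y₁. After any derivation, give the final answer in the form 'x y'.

199 30

[6; 1,1,1,2,1,1,1,12] for √44; ℓ=8 ⇒ convergent index 7
step 0: (6, 1)  from 6·(1,0) + (0,1)
…
step 2: (13, 2)  from 1·(7,1) + (6,1)
step 3: (20, 3)  from 1·(13,2) + (7,1)
step 4: (53, 8)  from 2·(20,3) + (13,2)
step 5: (73, 11)  from 1·(53,8) + (20,3)
step 6: (126, 19)  from 1·(73,11) + (53,8)
step 7: (199, 30)  from 1·(126,19) + (73,11)
fundamental: x₁=199, y₁=30  (since 39601 − 44·900 = 1)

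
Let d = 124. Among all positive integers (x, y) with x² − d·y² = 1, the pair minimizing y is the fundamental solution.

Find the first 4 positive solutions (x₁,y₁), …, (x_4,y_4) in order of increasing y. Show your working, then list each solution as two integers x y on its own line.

[11; 7,2,1,1,1,…,2,7,22] for √124; ℓ=16 ⇒ convergent index 15
k=0  a_k=11  p_k/q_k = 11/1
k=1  a_k=7  p_k/q_k = 78/7
k=2  a_k=2  p_k/q_k = 167/15
…
k=5  a_k=1  p_k/q_k = 657/59
…
k=11  a_k=1  p_k/q_k = 84875/7622
…
k=13  a_k=1  p_k/q_k = 237042/21287
k=14  a_k=2  p_k/q_k = 626251/56239
k=15  a_k=7  p_k/q_k = 4620799/414960
→ (4620799, 414960).  Check: 4620799²=21351783398401, 124·414960²=21351783398400, difference 1.
(x_2, y_2) = (4620799·4620799 + 124·414960·414960, 4620799·414960 + 414960·4620799) = (42703566796801, 3834893506080)
(x_3, y_3) = (4620799·42703566796801 + 124·414960·3834893506080, 4620799·3834893506080 + 414960·42703566796801) = (394649197502177907199, 35440544156001500880)
(x_4, y_4) = (4620799·394649197502177907199 + 124·414960·35440544156001500880, 4620799·35440544156001500880 + 414960·394649197502177907199) = (3647189234337689639247667201, 327527261991011323636100160)

4620799 414960
42703566796801 3834893506080
394649197502177907199 35440544156001500880
3647189234337689639247667201 327527261991011323636100160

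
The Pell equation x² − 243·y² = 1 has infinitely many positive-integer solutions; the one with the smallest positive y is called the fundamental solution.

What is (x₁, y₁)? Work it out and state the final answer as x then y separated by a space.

√243 → a₀=15, period (1,1,2,3,15,3,2,1,1,30); ℓ=10 even so k=9
i=0: a=15 ⇒ p=15, q=1
…
i=2: a=1 ⇒ p=31, q=2
…
i=5: a=15 ⇒ p=4053, q=260
…
i=8: a=1 ⇒ p=41325, q=2651
i=9: a=1 ⇒ p=70226, q=4505
(x₁, y₁) = (70226, 4505);  70226² − 243·4505² = 1 ✓

70226 4505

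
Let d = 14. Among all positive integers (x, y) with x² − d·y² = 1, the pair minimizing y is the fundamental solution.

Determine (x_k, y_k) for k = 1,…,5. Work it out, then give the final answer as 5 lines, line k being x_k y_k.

15 4
449 120
13455 3596
403201 107760
12082575 3229204

d=14: √d = [3; 1,2,1,6] (ℓ=4, even), read p_3/q_3
k=0  a_k=3  p_k/q_k = 3/1
…
k=2  a_k=2  p_k/q_k = 11/3
k=3  a_k=1  p_k/q_k = 15/4
(x₁, y₁) = (15, 4);  15² − 14·4² = 1 ✓
k=2:  x_2 = 15·15+14·4·4 = 449,  y_2 = 15·4+4·15 = 120
k=3:  x_3 = 15·449+14·4·120 = 13455,  y_3 = 15·120+4·449 = 3596
k=4:  x_4 = 15·13455+14·4·3596 = 403201,  y_4 = 15·3596+4·13455 = 107760
k=5:  x_5 = 15·403201+14·4·107760 = 12082575,  y_5 = 15·107760+4·403201 = 3229204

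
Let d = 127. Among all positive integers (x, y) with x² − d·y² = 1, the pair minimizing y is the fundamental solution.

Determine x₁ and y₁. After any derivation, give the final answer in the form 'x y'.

√127 = [11; 3,1,2,2,7,11,7,2,2,1,3,22, …], period ℓ=12 (even) → k=11
a_0=11:  p_0=11·1+0=11,  q_0=11·0+1=1
a_1=3:  p_1=3·11+1=34,  q_1=3·1+0=3
…
a_4=2:  p_4=2·124+45=293,  q_4=2·11+4=26
a_5=7:  p_5=7·293+124=2175,  q_5=7·26+11=193
a_6=11:  p_6=11·2175+293=24218,  q_6=11·193+26=2149
…
a_10=1:  p_10=1·906941+367620=1274561,  q_10=1·80478+32621=113099
a_11=3:  p_11=3·1274561+906941=4730624,  q_11=3·113099+80478=419775
fundamental: x₁=4730624, y₁=419775  (since 22378803429376 − 127·176211050625 = 1)

4730624 419775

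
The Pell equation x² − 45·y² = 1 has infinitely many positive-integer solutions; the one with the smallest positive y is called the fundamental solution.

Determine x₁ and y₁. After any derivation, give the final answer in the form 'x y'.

d=45: √d = [6; 1,2,2,2,1,12] (ℓ=6, even), read p_5/q_5
step 0: (6, 1)  from 6·(1,0) + (0,1)
step 1: (7, 1)  from 1·(6,1) + (1,0)
step 2: (20, 3)  from 2·(7,1) + (6,1)
…
step 4: (114, 17)  from 2·(47,7) + (20,3)
step 5: (161, 24)  from 1·(114,17) + (47,7)
(x₁, y₁) = (161, 24);  161² − 45·24² = 1 ✓

161 24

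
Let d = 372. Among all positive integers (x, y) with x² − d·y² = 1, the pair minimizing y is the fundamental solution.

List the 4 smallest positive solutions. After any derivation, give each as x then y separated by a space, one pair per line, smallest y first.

[19; 3,2,12,2,3,38] for √372; ℓ=6 ⇒ convergent index 5
i=0: a=19 ⇒ p=19, q=1
…
i=2: a=2 ⇒ p=135, q=7
i=3: a=12 ⇒ p=1678, q=87
i=4: a=2 ⇒ p=3491, q=181
i=5: a=3 ⇒ p=12151, q=630
fundamental: x₁=12151, y₁=630  (since 147646801 − 372·396900 = 1)
(x_2, y_2) = (12151·12151 + 372·630·630, 12151·630 + 630·12151) = (295293601, 15310260)
(x_3, y_3) = (12151·295293601 + 372·630·15310260, 12151·15310260 + 630·295293601) = (7176225079351, 372069937890)
(x_4, y_4) = (12151·7176225079351 + 372·630·372069937890, 12151·372069937890 + 630·7176225079351) = (174396621583094401, 9042043615292520)

12151 630
295293601 15310260
7176225079351 372069937890
174396621583094401 9042043615292520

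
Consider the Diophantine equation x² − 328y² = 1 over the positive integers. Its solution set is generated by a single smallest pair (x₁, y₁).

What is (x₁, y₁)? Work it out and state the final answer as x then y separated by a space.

√328 = [18; 9,36, …], period ℓ=2 (even) → k=1
step 0: (18, 1)  from 18·(1,0) + (0,1)
step 1: (163, 9)  from 9·(18,1) + (1,0)
fundamental: x₁=163, y₁=9  (since 26569 − 328·81 = 1)

163 9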